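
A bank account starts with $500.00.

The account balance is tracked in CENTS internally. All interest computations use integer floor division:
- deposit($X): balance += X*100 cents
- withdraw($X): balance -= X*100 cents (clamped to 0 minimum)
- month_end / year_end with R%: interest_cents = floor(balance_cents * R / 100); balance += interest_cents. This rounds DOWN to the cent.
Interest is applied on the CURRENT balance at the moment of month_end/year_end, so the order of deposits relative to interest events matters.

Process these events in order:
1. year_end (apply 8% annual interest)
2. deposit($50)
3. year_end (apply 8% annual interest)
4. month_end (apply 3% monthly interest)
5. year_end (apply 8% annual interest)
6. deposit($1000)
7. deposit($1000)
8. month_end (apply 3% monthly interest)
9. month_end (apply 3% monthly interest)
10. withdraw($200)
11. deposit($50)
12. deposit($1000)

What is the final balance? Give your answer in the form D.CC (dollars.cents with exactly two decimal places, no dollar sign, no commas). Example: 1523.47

After 1 (year_end (apply 8% annual interest)): balance=$540.00 total_interest=$40.00
After 2 (deposit($50)): balance=$590.00 total_interest=$40.00
After 3 (year_end (apply 8% annual interest)): balance=$637.20 total_interest=$87.20
After 4 (month_end (apply 3% monthly interest)): balance=$656.31 total_interest=$106.31
After 5 (year_end (apply 8% annual interest)): balance=$708.81 total_interest=$158.81
After 6 (deposit($1000)): balance=$1708.81 total_interest=$158.81
After 7 (deposit($1000)): balance=$2708.81 total_interest=$158.81
After 8 (month_end (apply 3% monthly interest)): balance=$2790.07 total_interest=$240.07
After 9 (month_end (apply 3% monthly interest)): balance=$2873.77 total_interest=$323.77
After 10 (withdraw($200)): balance=$2673.77 total_interest=$323.77
After 11 (deposit($50)): balance=$2723.77 total_interest=$323.77
After 12 (deposit($1000)): balance=$3723.77 total_interest=$323.77

Answer: 3723.77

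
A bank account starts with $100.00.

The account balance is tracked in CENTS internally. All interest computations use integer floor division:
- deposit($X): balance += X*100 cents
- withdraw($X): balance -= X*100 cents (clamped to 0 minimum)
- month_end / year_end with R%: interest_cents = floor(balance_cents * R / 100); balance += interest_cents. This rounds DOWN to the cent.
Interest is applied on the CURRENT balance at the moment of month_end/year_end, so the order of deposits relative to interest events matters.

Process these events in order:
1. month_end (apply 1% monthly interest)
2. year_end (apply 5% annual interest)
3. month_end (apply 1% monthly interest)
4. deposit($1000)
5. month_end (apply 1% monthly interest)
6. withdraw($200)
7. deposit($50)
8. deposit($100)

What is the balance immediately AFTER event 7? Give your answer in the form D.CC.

After 1 (month_end (apply 1% monthly interest)): balance=$101.00 total_interest=$1.00
After 2 (year_end (apply 5% annual interest)): balance=$106.05 total_interest=$6.05
After 3 (month_end (apply 1% monthly interest)): balance=$107.11 total_interest=$7.11
After 4 (deposit($1000)): balance=$1107.11 total_interest=$7.11
After 5 (month_end (apply 1% monthly interest)): balance=$1118.18 total_interest=$18.18
After 6 (withdraw($200)): balance=$918.18 total_interest=$18.18
After 7 (deposit($50)): balance=$968.18 total_interest=$18.18

Answer: 968.18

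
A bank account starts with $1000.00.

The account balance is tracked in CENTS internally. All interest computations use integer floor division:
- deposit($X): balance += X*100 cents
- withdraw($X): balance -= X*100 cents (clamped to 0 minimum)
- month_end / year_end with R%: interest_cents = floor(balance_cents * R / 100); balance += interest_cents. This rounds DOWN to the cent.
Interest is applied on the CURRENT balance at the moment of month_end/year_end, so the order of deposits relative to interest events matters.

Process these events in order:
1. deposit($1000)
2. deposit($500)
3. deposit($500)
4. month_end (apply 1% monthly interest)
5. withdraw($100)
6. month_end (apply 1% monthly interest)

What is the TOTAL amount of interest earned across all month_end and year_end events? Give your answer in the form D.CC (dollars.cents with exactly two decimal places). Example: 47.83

Answer: 59.30

Derivation:
After 1 (deposit($1000)): balance=$2000.00 total_interest=$0.00
After 2 (deposit($500)): balance=$2500.00 total_interest=$0.00
After 3 (deposit($500)): balance=$3000.00 total_interest=$0.00
After 4 (month_end (apply 1% monthly interest)): balance=$3030.00 total_interest=$30.00
After 5 (withdraw($100)): balance=$2930.00 total_interest=$30.00
After 6 (month_end (apply 1% monthly interest)): balance=$2959.30 total_interest=$59.30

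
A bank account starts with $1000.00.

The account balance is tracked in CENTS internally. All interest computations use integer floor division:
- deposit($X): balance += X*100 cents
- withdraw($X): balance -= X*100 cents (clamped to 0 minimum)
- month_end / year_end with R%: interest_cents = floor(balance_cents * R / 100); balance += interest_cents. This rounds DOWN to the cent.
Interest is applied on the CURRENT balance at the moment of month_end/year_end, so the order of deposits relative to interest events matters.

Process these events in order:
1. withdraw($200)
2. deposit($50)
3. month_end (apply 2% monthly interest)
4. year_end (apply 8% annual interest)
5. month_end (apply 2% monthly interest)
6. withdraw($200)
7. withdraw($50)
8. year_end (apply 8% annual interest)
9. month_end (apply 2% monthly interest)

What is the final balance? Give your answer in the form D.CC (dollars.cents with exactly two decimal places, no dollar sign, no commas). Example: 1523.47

Answer: 776.70

Derivation:
After 1 (withdraw($200)): balance=$800.00 total_interest=$0.00
After 2 (deposit($50)): balance=$850.00 total_interest=$0.00
After 3 (month_end (apply 2% monthly interest)): balance=$867.00 total_interest=$17.00
After 4 (year_end (apply 8% annual interest)): balance=$936.36 total_interest=$86.36
After 5 (month_end (apply 2% monthly interest)): balance=$955.08 total_interest=$105.08
After 6 (withdraw($200)): balance=$755.08 total_interest=$105.08
After 7 (withdraw($50)): balance=$705.08 total_interest=$105.08
After 8 (year_end (apply 8% annual interest)): balance=$761.48 total_interest=$161.48
After 9 (month_end (apply 2% monthly interest)): balance=$776.70 total_interest=$176.70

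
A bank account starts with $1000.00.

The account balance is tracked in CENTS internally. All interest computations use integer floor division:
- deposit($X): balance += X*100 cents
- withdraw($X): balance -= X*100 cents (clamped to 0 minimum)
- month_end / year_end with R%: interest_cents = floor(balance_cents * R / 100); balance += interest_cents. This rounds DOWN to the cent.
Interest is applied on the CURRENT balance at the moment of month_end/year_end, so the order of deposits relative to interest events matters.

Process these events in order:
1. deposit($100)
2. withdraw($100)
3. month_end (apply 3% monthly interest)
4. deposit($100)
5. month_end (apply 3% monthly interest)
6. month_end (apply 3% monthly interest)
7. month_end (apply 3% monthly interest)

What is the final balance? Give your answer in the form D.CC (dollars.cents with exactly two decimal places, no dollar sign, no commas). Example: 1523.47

Answer: 1234.77

Derivation:
After 1 (deposit($100)): balance=$1100.00 total_interest=$0.00
After 2 (withdraw($100)): balance=$1000.00 total_interest=$0.00
After 3 (month_end (apply 3% monthly interest)): balance=$1030.00 total_interest=$30.00
After 4 (deposit($100)): balance=$1130.00 total_interest=$30.00
After 5 (month_end (apply 3% monthly interest)): balance=$1163.90 total_interest=$63.90
After 6 (month_end (apply 3% monthly interest)): balance=$1198.81 total_interest=$98.81
After 7 (month_end (apply 3% monthly interest)): balance=$1234.77 total_interest=$134.77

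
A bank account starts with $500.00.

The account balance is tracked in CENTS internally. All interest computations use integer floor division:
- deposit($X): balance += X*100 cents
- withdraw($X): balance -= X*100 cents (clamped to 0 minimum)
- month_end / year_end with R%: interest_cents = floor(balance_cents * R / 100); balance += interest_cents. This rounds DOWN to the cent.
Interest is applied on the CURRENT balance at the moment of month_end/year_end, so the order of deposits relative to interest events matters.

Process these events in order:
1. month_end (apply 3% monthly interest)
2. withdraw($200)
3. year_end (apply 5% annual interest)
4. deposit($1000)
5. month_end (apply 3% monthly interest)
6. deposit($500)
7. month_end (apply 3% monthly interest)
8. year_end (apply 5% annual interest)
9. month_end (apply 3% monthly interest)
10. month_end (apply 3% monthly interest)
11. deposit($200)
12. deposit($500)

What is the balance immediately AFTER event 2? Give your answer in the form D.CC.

Answer: 315.00

Derivation:
After 1 (month_end (apply 3% monthly interest)): balance=$515.00 total_interest=$15.00
After 2 (withdraw($200)): balance=$315.00 total_interest=$15.00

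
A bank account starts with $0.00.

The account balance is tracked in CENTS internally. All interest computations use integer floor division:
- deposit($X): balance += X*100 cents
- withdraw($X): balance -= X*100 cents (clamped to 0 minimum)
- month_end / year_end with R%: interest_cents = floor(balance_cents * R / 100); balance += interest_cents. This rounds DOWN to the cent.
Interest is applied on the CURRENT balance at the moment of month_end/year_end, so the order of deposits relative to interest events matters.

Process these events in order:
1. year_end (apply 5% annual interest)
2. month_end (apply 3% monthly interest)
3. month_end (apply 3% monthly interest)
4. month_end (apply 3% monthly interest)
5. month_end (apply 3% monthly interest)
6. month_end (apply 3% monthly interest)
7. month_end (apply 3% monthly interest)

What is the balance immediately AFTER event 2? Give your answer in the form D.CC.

Answer: 0.00

Derivation:
After 1 (year_end (apply 5% annual interest)): balance=$0.00 total_interest=$0.00
After 2 (month_end (apply 3% monthly interest)): balance=$0.00 total_interest=$0.00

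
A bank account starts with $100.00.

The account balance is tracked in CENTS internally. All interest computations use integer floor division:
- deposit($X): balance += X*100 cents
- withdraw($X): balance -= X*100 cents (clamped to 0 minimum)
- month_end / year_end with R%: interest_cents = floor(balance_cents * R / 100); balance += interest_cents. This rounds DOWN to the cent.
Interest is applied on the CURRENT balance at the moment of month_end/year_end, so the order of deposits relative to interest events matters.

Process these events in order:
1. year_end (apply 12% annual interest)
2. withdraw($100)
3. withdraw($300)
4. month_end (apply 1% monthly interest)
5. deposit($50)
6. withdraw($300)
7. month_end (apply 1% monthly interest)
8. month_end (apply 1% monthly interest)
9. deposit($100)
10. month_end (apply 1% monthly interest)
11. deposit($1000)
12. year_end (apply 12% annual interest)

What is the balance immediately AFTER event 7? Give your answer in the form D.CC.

After 1 (year_end (apply 12% annual interest)): balance=$112.00 total_interest=$12.00
After 2 (withdraw($100)): balance=$12.00 total_interest=$12.00
After 3 (withdraw($300)): balance=$0.00 total_interest=$12.00
After 4 (month_end (apply 1% monthly interest)): balance=$0.00 total_interest=$12.00
After 5 (deposit($50)): balance=$50.00 total_interest=$12.00
After 6 (withdraw($300)): balance=$0.00 total_interest=$12.00
After 7 (month_end (apply 1% monthly interest)): balance=$0.00 total_interest=$12.00

Answer: 0.00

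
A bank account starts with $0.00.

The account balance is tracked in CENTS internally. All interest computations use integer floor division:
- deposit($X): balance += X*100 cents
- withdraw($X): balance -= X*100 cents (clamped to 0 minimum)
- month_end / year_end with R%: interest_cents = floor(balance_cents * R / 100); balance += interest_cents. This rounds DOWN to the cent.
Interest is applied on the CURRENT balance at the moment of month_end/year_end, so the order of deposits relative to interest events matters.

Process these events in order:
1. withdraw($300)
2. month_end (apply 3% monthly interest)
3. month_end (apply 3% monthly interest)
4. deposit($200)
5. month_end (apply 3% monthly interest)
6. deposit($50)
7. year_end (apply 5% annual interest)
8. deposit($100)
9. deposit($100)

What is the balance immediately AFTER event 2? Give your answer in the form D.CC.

Answer: 0.00

Derivation:
After 1 (withdraw($300)): balance=$0.00 total_interest=$0.00
After 2 (month_end (apply 3% monthly interest)): balance=$0.00 total_interest=$0.00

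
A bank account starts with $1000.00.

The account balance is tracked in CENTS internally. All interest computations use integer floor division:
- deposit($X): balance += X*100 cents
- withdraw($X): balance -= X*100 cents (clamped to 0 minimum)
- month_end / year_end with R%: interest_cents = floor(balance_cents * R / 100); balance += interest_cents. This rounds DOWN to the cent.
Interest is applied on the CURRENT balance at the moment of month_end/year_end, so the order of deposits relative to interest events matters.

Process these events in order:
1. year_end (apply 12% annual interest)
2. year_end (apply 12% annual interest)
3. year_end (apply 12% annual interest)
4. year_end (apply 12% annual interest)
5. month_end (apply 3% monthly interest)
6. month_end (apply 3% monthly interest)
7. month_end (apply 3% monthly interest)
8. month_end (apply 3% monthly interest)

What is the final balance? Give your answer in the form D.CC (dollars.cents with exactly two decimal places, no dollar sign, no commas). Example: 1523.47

After 1 (year_end (apply 12% annual interest)): balance=$1120.00 total_interest=$120.00
After 2 (year_end (apply 12% annual interest)): balance=$1254.40 total_interest=$254.40
After 3 (year_end (apply 12% annual interest)): balance=$1404.92 total_interest=$404.92
After 4 (year_end (apply 12% annual interest)): balance=$1573.51 total_interest=$573.51
After 5 (month_end (apply 3% monthly interest)): balance=$1620.71 total_interest=$620.71
After 6 (month_end (apply 3% monthly interest)): balance=$1669.33 total_interest=$669.33
After 7 (month_end (apply 3% monthly interest)): balance=$1719.40 total_interest=$719.40
After 8 (month_end (apply 3% monthly interest)): balance=$1770.98 total_interest=$770.98

Answer: 1770.98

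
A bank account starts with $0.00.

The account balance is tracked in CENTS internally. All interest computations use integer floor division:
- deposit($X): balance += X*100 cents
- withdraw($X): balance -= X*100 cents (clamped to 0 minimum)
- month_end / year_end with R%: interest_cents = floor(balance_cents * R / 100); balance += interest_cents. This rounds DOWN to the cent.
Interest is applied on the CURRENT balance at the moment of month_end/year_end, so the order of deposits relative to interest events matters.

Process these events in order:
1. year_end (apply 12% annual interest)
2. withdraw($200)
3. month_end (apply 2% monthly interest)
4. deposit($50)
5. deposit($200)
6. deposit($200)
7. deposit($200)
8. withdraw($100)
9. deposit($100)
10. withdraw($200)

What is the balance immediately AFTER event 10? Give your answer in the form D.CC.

Answer: 450.00

Derivation:
After 1 (year_end (apply 12% annual interest)): balance=$0.00 total_interest=$0.00
After 2 (withdraw($200)): balance=$0.00 total_interest=$0.00
After 3 (month_end (apply 2% monthly interest)): balance=$0.00 total_interest=$0.00
After 4 (deposit($50)): balance=$50.00 total_interest=$0.00
After 5 (deposit($200)): balance=$250.00 total_interest=$0.00
After 6 (deposit($200)): balance=$450.00 total_interest=$0.00
After 7 (deposit($200)): balance=$650.00 total_interest=$0.00
After 8 (withdraw($100)): balance=$550.00 total_interest=$0.00
After 9 (deposit($100)): balance=$650.00 total_interest=$0.00
After 10 (withdraw($200)): balance=$450.00 total_interest=$0.00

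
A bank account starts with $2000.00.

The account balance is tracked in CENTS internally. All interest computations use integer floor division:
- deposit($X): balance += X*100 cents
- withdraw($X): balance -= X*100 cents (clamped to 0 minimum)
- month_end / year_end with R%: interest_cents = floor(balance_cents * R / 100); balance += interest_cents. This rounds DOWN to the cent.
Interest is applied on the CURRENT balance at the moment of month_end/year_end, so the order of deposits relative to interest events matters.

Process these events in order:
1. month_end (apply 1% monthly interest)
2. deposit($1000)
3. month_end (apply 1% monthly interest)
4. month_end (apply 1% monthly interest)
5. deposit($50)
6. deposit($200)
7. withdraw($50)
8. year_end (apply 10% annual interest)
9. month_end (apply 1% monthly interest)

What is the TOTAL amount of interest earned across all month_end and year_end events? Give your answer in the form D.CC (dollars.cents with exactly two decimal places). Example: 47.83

After 1 (month_end (apply 1% monthly interest)): balance=$2020.00 total_interest=$20.00
After 2 (deposit($1000)): balance=$3020.00 total_interest=$20.00
After 3 (month_end (apply 1% monthly interest)): balance=$3050.20 total_interest=$50.20
After 4 (month_end (apply 1% monthly interest)): balance=$3080.70 total_interest=$80.70
After 5 (deposit($50)): balance=$3130.70 total_interest=$80.70
After 6 (deposit($200)): balance=$3330.70 total_interest=$80.70
After 7 (withdraw($50)): balance=$3280.70 total_interest=$80.70
After 8 (year_end (apply 10% annual interest)): balance=$3608.77 total_interest=$408.77
After 9 (month_end (apply 1% monthly interest)): balance=$3644.85 total_interest=$444.85

Answer: 444.85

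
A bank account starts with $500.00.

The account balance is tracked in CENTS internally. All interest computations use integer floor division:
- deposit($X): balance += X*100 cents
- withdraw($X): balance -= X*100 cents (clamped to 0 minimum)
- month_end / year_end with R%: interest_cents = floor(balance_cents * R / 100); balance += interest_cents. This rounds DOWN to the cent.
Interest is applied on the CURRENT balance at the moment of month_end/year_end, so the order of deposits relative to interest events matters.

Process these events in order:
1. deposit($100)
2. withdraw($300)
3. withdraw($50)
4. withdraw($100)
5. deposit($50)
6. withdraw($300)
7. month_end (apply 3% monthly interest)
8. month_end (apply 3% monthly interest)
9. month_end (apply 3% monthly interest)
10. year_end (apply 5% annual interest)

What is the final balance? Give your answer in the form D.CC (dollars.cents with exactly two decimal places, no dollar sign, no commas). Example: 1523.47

After 1 (deposit($100)): balance=$600.00 total_interest=$0.00
After 2 (withdraw($300)): balance=$300.00 total_interest=$0.00
After 3 (withdraw($50)): balance=$250.00 total_interest=$0.00
After 4 (withdraw($100)): balance=$150.00 total_interest=$0.00
After 5 (deposit($50)): balance=$200.00 total_interest=$0.00
After 6 (withdraw($300)): balance=$0.00 total_interest=$0.00
After 7 (month_end (apply 3% monthly interest)): balance=$0.00 total_interest=$0.00
After 8 (month_end (apply 3% monthly interest)): balance=$0.00 total_interest=$0.00
After 9 (month_end (apply 3% monthly interest)): balance=$0.00 total_interest=$0.00
After 10 (year_end (apply 5% annual interest)): balance=$0.00 total_interest=$0.00

Answer: 0.00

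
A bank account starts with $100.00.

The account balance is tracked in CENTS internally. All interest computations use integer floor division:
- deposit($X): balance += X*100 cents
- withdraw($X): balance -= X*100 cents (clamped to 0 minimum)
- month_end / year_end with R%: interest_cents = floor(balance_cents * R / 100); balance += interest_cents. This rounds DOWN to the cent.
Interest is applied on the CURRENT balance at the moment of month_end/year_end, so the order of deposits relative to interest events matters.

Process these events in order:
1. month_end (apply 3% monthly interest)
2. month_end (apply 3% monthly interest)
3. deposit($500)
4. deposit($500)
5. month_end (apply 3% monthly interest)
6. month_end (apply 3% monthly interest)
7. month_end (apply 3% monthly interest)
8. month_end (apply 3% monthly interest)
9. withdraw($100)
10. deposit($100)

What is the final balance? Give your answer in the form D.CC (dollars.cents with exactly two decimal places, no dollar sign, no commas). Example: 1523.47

Answer: 1244.89

Derivation:
After 1 (month_end (apply 3% monthly interest)): balance=$103.00 total_interest=$3.00
After 2 (month_end (apply 3% monthly interest)): balance=$106.09 total_interest=$6.09
After 3 (deposit($500)): balance=$606.09 total_interest=$6.09
After 4 (deposit($500)): balance=$1106.09 total_interest=$6.09
After 5 (month_end (apply 3% monthly interest)): balance=$1139.27 total_interest=$39.27
After 6 (month_end (apply 3% monthly interest)): balance=$1173.44 total_interest=$73.44
After 7 (month_end (apply 3% monthly interest)): balance=$1208.64 total_interest=$108.64
After 8 (month_end (apply 3% monthly interest)): balance=$1244.89 total_interest=$144.89
After 9 (withdraw($100)): balance=$1144.89 total_interest=$144.89
After 10 (deposit($100)): balance=$1244.89 total_interest=$144.89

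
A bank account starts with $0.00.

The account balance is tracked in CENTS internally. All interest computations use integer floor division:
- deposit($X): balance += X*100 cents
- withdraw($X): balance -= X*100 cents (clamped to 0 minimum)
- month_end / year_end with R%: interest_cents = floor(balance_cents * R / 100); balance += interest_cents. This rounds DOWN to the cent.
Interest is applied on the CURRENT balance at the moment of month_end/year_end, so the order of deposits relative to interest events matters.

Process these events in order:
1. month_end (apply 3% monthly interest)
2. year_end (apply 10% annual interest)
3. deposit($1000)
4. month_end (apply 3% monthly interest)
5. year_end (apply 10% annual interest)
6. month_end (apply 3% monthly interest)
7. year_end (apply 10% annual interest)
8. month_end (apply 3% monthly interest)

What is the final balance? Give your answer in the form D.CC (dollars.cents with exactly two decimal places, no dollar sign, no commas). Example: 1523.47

Answer: 1322.19

Derivation:
After 1 (month_end (apply 3% monthly interest)): balance=$0.00 total_interest=$0.00
After 2 (year_end (apply 10% annual interest)): balance=$0.00 total_interest=$0.00
After 3 (deposit($1000)): balance=$1000.00 total_interest=$0.00
After 4 (month_end (apply 3% monthly interest)): balance=$1030.00 total_interest=$30.00
After 5 (year_end (apply 10% annual interest)): balance=$1133.00 total_interest=$133.00
After 6 (month_end (apply 3% monthly interest)): balance=$1166.99 total_interest=$166.99
After 7 (year_end (apply 10% annual interest)): balance=$1283.68 total_interest=$283.68
After 8 (month_end (apply 3% monthly interest)): balance=$1322.19 total_interest=$322.19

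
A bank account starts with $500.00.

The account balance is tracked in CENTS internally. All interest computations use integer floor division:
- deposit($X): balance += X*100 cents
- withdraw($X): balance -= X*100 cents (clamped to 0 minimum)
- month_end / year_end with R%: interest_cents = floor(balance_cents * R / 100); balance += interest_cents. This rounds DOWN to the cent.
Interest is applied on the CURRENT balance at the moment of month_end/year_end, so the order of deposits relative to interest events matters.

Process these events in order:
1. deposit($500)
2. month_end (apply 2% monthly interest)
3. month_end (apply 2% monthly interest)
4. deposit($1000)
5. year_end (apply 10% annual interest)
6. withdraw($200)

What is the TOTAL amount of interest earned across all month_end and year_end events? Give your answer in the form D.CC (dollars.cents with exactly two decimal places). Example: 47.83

After 1 (deposit($500)): balance=$1000.00 total_interest=$0.00
After 2 (month_end (apply 2% monthly interest)): balance=$1020.00 total_interest=$20.00
After 3 (month_end (apply 2% monthly interest)): balance=$1040.40 total_interest=$40.40
After 4 (deposit($1000)): balance=$2040.40 total_interest=$40.40
After 5 (year_end (apply 10% annual interest)): balance=$2244.44 total_interest=$244.44
After 6 (withdraw($200)): balance=$2044.44 total_interest=$244.44

Answer: 244.44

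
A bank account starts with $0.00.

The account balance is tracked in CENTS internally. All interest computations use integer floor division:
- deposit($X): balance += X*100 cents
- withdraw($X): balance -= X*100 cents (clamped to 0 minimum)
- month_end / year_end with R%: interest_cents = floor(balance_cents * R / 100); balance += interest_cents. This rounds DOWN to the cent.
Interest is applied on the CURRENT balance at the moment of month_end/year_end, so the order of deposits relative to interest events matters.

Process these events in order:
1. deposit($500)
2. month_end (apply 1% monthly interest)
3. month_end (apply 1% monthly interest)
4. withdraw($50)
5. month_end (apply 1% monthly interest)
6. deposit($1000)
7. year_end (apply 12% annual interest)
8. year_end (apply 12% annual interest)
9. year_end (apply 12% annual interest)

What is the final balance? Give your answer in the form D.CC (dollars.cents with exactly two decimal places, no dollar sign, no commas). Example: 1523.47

Answer: 2057.70

Derivation:
After 1 (deposit($500)): balance=$500.00 total_interest=$0.00
After 2 (month_end (apply 1% monthly interest)): balance=$505.00 total_interest=$5.00
After 3 (month_end (apply 1% monthly interest)): balance=$510.05 total_interest=$10.05
After 4 (withdraw($50)): balance=$460.05 total_interest=$10.05
After 5 (month_end (apply 1% monthly interest)): balance=$464.65 total_interest=$14.65
After 6 (deposit($1000)): balance=$1464.65 total_interest=$14.65
After 7 (year_end (apply 12% annual interest)): balance=$1640.40 total_interest=$190.40
After 8 (year_end (apply 12% annual interest)): balance=$1837.24 total_interest=$387.24
After 9 (year_end (apply 12% annual interest)): balance=$2057.70 total_interest=$607.70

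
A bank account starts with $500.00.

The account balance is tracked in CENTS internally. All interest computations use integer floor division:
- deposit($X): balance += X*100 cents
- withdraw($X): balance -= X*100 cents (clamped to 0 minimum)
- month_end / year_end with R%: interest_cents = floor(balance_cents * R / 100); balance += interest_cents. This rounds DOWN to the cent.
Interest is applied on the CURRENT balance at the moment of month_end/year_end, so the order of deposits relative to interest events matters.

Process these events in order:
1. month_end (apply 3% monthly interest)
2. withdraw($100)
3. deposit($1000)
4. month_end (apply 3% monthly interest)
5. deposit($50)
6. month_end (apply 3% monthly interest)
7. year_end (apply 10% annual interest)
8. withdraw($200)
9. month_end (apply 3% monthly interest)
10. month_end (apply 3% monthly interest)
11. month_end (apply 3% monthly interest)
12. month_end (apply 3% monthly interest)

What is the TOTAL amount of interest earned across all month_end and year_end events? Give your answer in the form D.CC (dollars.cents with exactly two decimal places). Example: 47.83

After 1 (month_end (apply 3% monthly interest)): balance=$515.00 total_interest=$15.00
After 2 (withdraw($100)): balance=$415.00 total_interest=$15.00
After 3 (deposit($1000)): balance=$1415.00 total_interest=$15.00
After 4 (month_end (apply 3% monthly interest)): balance=$1457.45 total_interest=$57.45
After 5 (deposit($50)): balance=$1507.45 total_interest=$57.45
After 6 (month_end (apply 3% monthly interest)): balance=$1552.67 total_interest=$102.67
After 7 (year_end (apply 10% annual interest)): balance=$1707.93 total_interest=$257.93
After 8 (withdraw($200)): balance=$1507.93 total_interest=$257.93
After 9 (month_end (apply 3% monthly interest)): balance=$1553.16 total_interest=$303.16
After 10 (month_end (apply 3% monthly interest)): balance=$1599.75 total_interest=$349.75
After 11 (month_end (apply 3% monthly interest)): balance=$1647.74 total_interest=$397.74
After 12 (month_end (apply 3% monthly interest)): balance=$1697.17 total_interest=$447.17

Answer: 447.17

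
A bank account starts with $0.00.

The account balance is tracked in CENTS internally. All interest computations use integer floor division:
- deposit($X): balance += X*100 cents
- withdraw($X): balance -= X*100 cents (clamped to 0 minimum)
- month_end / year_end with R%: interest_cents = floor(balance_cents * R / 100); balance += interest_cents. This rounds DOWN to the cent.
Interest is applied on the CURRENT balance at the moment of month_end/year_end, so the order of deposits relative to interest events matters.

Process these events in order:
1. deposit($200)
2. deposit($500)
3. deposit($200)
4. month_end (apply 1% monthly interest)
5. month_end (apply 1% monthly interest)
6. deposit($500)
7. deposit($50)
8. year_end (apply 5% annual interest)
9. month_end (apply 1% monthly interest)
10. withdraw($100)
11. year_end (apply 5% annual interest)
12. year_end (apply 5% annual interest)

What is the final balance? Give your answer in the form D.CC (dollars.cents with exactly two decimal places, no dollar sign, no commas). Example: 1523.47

After 1 (deposit($200)): balance=$200.00 total_interest=$0.00
After 2 (deposit($500)): balance=$700.00 total_interest=$0.00
After 3 (deposit($200)): balance=$900.00 total_interest=$0.00
After 4 (month_end (apply 1% monthly interest)): balance=$909.00 total_interest=$9.00
After 5 (month_end (apply 1% monthly interest)): balance=$918.09 total_interest=$18.09
After 6 (deposit($500)): balance=$1418.09 total_interest=$18.09
After 7 (deposit($50)): balance=$1468.09 total_interest=$18.09
After 8 (year_end (apply 5% annual interest)): balance=$1541.49 total_interest=$91.49
After 9 (month_end (apply 1% monthly interest)): balance=$1556.90 total_interest=$106.90
After 10 (withdraw($100)): balance=$1456.90 total_interest=$106.90
After 11 (year_end (apply 5% annual interest)): balance=$1529.74 total_interest=$179.74
After 12 (year_end (apply 5% annual interest)): balance=$1606.22 total_interest=$256.22

Answer: 1606.22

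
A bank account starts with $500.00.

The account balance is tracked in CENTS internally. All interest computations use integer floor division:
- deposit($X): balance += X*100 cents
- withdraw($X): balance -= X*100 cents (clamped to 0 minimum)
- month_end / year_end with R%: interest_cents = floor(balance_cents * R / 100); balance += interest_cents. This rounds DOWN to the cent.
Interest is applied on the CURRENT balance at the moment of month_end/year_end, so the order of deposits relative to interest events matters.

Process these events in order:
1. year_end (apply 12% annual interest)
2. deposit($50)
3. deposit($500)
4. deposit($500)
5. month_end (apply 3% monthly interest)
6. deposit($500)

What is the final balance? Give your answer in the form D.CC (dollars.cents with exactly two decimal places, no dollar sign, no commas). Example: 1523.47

Answer: 2158.30

Derivation:
After 1 (year_end (apply 12% annual interest)): balance=$560.00 total_interest=$60.00
After 2 (deposit($50)): balance=$610.00 total_interest=$60.00
After 3 (deposit($500)): balance=$1110.00 total_interest=$60.00
After 4 (deposit($500)): balance=$1610.00 total_interest=$60.00
After 5 (month_end (apply 3% monthly interest)): balance=$1658.30 total_interest=$108.30
After 6 (deposit($500)): balance=$2158.30 total_interest=$108.30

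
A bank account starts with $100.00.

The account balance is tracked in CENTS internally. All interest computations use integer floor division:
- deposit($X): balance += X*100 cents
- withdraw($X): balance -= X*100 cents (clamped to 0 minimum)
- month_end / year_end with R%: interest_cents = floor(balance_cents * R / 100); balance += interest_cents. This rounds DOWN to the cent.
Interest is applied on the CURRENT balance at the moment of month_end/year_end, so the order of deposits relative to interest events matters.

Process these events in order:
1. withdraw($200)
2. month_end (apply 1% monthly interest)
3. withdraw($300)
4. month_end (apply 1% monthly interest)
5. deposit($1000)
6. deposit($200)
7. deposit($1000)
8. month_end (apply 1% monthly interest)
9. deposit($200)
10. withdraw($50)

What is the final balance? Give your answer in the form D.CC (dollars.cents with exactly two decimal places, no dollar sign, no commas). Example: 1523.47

Answer: 2372.00

Derivation:
After 1 (withdraw($200)): balance=$0.00 total_interest=$0.00
After 2 (month_end (apply 1% monthly interest)): balance=$0.00 total_interest=$0.00
After 3 (withdraw($300)): balance=$0.00 total_interest=$0.00
After 4 (month_end (apply 1% monthly interest)): balance=$0.00 total_interest=$0.00
After 5 (deposit($1000)): balance=$1000.00 total_interest=$0.00
After 6 (deposit($200)): balance=$1200.00 total_interest=$0.00
After 7 (deposit($1000)): balance=$2200.00 total_interest=$0.00
After 8 (month_end (apply 1% monthly interest)): balance=$2222.00 total_interest=$22.00
After 9 (deposit($200)): balance=$2422.00 total_interest=$22.00
After 10 (withdraw($50)): balance=$2372.00 total_interest=$22.00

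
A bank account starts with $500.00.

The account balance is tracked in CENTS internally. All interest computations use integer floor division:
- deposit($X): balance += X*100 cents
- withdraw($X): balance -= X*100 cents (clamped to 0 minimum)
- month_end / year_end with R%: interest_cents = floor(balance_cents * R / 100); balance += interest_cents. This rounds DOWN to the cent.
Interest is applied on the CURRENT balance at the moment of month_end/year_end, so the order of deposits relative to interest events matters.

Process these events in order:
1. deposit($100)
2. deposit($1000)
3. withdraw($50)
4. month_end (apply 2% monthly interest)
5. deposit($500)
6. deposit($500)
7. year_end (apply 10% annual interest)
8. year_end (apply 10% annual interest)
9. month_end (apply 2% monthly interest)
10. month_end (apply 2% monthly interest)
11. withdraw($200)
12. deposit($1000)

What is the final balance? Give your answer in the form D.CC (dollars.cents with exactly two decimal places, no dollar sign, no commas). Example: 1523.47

After 1 (deposit($100)): balance=$600.00 total_interest=$0.00
After 2 (deposit($1000)): balance=$1600.00 total_interest=$0.00
After 3 (withdraw($50)): balance=$1550.00 total_interest=$0.00
After 4 (month_end (apply 2% monthly interest)): balance=$1581.00 total_interest=$31.00
After 5 (deposit($500)): balance=$2081.00 total_interest=$31.00
After 6 (deposit($500)): balance=$2581.00 total_interest=$31.00
After 7 (year_end (apply 10% annual interest)): balance=$2839.10 total_interest=$289.10
After 8 (year_end (apply 10% annual interest)): balance=$3123.01 total_interest=$573.01
After 9 (month_end (apply 2% monthly interest)): balance=$3185.47 total_interest=$635.47
After 10 (month_end (apply 2% monthly interest)): balance=$3249.17 total_interest=$699.17
After 11 (withdraw($200)): balance=$3049.17 total_interest=$699.17
After 12 (deposit($1000)): balance=$4049.17 total_interest=$699.17

Answer: 4049.17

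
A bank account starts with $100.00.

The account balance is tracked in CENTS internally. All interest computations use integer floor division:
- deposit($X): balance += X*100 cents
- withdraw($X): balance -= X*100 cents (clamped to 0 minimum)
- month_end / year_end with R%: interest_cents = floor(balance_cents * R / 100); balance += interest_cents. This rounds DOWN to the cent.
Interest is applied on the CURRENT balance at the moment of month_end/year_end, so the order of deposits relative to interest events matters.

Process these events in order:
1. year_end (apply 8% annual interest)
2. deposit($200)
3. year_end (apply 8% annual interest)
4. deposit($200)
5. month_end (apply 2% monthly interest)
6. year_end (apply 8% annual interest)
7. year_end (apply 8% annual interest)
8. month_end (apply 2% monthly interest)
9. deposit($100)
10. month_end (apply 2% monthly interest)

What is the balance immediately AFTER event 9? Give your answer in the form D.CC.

After 1 (year_end (apply 8% annual interest)): balance=$108.00 total_interest=$8.00
After 2 (deposit($200)): balance=$308.00 total_interest=$8.00
After 3 (year_end (apply 8% annual interest)): balance=$332.64 total_interest=$32.64
After 4 (deposit($200)): balance=$532.64 total_interest=$32.64
After 5 (month_end (apply 2% monthly interest)): balance=$543.29 total_interest=$43.29
After 6 (year_end (apply 8% annual interest)): balance=$586.75 total_interest=$86.75
After 7 (year_end (apply 8% annual interest)): balance=$633.69 total_interest=$133.69
After 8 (month_end (apply 2% monthly interest)): balance=$646.36 total_interest=$146.36
After 9 (deposit($100)): balance=$746.36 total_interest=$146.36

Answer: 746.36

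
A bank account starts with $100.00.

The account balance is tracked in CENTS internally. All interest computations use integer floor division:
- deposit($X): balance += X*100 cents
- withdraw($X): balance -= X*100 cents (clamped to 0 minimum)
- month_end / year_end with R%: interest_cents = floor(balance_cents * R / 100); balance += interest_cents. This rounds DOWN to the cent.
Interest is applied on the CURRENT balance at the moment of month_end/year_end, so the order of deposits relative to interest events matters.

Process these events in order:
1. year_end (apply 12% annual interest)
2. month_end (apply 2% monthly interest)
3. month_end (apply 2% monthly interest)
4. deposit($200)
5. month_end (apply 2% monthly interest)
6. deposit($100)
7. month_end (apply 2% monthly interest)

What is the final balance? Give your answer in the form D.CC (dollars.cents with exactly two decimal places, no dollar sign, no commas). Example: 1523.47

After 1 (year_end (apply 12% annual interest)): balance=$112.00 total_interest=$12.00
After 2 (month_end (apply 2% monthly interest)): balance=$114.24 total_interest=$14.24
After 3 (month_end (apply 2% monthly interest)): balance=$116.52 total_interest=$16.52
After 4 (deposit($200)): balance=$316.52 total_interest=$16.52
After 5 (month_end (apply 2% monthly interest)): balance=$322.85 total_interest=$22.85
After 6 (deposit($100)): balance=$422.85 total_interest=$22.85
After 7 (month_end (apply 2% monthly interest)): balance=$431.30 total_interest=$31.30

Answer: 431.30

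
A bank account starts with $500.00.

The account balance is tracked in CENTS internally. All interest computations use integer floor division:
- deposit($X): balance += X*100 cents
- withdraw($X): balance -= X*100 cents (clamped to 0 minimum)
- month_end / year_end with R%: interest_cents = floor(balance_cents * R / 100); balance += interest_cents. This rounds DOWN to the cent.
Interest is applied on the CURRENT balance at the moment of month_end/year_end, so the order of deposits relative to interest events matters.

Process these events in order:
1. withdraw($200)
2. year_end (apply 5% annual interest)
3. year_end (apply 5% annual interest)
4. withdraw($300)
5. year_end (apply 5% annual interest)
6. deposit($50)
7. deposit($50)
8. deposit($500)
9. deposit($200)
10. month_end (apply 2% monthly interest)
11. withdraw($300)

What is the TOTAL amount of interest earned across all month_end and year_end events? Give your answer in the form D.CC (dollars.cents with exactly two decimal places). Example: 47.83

After 1 (withdraw($200)): balance=$300.00 total_interest=$0.00
After 2 (year_end (apply 5% annual interest)): balance=$315.00 total_interest=$15.00
After 3 (year_end (apply 5% annual interest)): balance=$330.75 total_interest=$30.75
After 4 (withdraw($300)): balance=$30.75 total_interest=$30.75
After 5 (year_end (apply 5% annual interest)): balance=$32.28 total_interest=$32.28
After 6 (deposit($50)): balance=$82.28 total_interest=$32.28
After 7 (deposit($50)): balance=$132.28 total_interest=$32.28
After 8 (deposit($500)): balance=$632.28 total_interest=$32.28
After 9 (deposit($200)): balance=$832.28 total_interest=$32.28
After 10 (month_end (apply 2% monthly interest)): balance=$848.92 total_interest=$48.92
After 11 (withdraw($300)): balance=$548.92 total_interest=$48.92

Answer: 48.92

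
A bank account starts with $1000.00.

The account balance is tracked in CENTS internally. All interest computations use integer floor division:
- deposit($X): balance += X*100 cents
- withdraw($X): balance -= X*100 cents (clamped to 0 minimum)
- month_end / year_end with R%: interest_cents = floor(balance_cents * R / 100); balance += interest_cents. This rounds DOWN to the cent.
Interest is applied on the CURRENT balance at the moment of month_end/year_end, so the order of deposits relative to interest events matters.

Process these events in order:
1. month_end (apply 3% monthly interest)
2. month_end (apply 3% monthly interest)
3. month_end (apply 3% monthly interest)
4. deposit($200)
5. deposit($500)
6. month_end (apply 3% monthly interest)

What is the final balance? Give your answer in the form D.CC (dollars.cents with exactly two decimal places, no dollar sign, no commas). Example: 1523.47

Answer: 1846.50

Derivation:
After 1 (month_end (apply 3% monthly interest)): balance=$1030.00 total_interest=$30.00
After 2 (month_end (apply 3% monthly interest)): balance=$1060.90 total_interest=$60.90
After 3 (month_end (apply 3% monthly interest)): balance=$1092.72 total_interest=$92.72
After 4 (deposit($200)): balance=$1292.72 total_interest=$92.72
After 5 (deposit($500)): balance=$1792.72 total_interest=$92.72
After 6 (month_end (apply 3% monthly interest)): balance=$1846.50 total_interest=$146.50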